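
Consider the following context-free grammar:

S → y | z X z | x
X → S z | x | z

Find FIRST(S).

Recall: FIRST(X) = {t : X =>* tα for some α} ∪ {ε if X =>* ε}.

We compute FIRST(S) using the standard algorithm.
FIRST(S) = {x, y, z}
FIRST(X) = {x, y, z}
Therefore, FIRST(S) = {x, y, z}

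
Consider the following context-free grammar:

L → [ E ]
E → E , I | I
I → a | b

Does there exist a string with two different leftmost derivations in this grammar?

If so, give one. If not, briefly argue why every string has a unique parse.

No - every string in the language has a unique leftmost derivation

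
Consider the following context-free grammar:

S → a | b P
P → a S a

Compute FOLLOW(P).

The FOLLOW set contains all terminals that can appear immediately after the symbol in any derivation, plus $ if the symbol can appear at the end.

We compute FOLLOW(P) using the standard algorithm.
FOLLOW(S) starts with {$}.
FIRST(P) = {a}
FIRST(S) = {a, b}
FOLLOW(P) = {$, a}
FOLLOW(S) = {$, a}
Therefore, FOLLOW(P) = {$, a}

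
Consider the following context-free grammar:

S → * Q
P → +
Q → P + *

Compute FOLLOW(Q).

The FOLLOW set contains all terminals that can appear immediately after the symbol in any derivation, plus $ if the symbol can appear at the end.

We compute FOLLOW(Q) using the standard algorithm.
FOLLOW(S) starts with {$}.
FIRST(P) = {+}
FIRST(Q) = {+}
FIRST(S) = {*}
FOLLOW(P) = {+}
FOLLOW(Q) = {$}
FOLLOW(S) = {$}
Therefore, FOLLOW(Q) = {$}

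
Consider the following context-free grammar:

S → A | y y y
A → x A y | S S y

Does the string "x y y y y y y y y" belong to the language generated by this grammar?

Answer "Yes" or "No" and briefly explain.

Yes - a valid derivation exists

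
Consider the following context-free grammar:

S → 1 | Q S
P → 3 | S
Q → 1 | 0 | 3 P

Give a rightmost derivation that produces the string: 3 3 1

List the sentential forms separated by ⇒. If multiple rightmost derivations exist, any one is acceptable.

S ⇒ Q S ⇒ Q 1 ⇒ 3 P 1 ⇒ 3 3 1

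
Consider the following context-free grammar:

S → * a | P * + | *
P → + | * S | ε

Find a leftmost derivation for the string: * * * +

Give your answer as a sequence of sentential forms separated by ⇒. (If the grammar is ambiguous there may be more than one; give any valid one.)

S ⇒ P * + ⇒ * S * + ⇒ * * * +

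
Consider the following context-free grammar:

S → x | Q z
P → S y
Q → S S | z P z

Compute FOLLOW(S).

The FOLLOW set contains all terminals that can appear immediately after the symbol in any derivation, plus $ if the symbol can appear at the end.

We compute FOLLOW(S) using the standard algorithm.
FOLLOW(S) starts with {$}.
FIRST(P) = {x, z}
FIRST(Q) = {x, z}
FIRST(S) = {x, z}
FOLLOW(P) = {z}
FOLLOW(Q) = {z}
FOLLOW(S) = {$, x, y, z}
Therefore, FOLLOW(S) = {$, x, y, z}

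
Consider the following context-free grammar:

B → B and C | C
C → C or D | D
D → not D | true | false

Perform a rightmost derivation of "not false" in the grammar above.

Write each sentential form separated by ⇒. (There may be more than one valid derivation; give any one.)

B ⇒ C ⇒ D ⇒ not D ⇒ not false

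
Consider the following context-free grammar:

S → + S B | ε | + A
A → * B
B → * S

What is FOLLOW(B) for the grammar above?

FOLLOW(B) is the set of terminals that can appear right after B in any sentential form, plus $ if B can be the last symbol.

We compute FOLLOW(B) using the standard algorithm.
FOLLOW(S) starts with {$}.
FIRST(A) = {*}
FIRST(B) = {*}
FIRST(S) = {+, ε}
FOLLOW(A) = {$, *}
FOLLOW(B) = {$, *}
FOLLOW(S) = {$, *}
Therefore, FOLLOW(B) = {$, *}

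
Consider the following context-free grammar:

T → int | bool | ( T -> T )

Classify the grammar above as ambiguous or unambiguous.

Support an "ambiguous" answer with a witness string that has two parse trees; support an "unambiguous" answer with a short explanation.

Unambiguous - every string in the language has a unique parse tree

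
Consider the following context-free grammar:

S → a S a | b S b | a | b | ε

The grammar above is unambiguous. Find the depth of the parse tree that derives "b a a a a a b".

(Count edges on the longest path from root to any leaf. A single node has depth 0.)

4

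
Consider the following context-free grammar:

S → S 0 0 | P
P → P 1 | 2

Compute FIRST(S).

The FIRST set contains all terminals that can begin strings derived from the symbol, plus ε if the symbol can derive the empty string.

We compute FIRST(S) using the standard algorithm.
FIRST(P) = {2}
FIRST(S) = {2}
Therefore, FIRST(S) = {2}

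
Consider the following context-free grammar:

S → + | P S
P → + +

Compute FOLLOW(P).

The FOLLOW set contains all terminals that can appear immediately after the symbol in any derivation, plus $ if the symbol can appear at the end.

We compute FOLLOW(P) using the standard algorithm.
FOLLOW(S) starts with {$}.
FIRST(P) = {+}
FIRST(S) = {+}
FOLLOW(P) = {+}
FOLLOW(S) = {$}
Therefore, FOLLOW(P) = {+}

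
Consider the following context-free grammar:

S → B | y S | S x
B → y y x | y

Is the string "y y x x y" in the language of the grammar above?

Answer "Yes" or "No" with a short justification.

No - no valid derivation exists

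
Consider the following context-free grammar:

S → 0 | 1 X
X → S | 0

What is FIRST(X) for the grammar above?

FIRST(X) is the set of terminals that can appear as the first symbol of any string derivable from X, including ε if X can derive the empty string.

We compute FIRST(X) using the standard algorithm.
FIRST(S) = {0, 1}
FIRST(X) = {0, 1}
Therefore, FIRST(X) = {0, 1}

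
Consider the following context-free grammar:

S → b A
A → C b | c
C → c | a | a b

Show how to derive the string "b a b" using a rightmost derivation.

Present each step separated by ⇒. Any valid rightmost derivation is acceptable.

S ⇒ b A ⇒ b C b ⇒ b a b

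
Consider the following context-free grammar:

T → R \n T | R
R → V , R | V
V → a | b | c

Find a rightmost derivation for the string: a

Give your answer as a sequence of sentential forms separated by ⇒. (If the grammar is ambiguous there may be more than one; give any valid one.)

T ⇒ R ⇒ V ⇒ a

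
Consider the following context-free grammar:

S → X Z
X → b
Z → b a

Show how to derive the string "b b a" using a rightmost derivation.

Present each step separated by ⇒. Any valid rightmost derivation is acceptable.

S ⇒ X Z ⇒ X b a ⇒ b b a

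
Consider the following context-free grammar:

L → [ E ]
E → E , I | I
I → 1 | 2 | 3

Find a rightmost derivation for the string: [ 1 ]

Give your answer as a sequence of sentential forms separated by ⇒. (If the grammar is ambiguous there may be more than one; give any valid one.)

L ⇒ [ E ] ⇒ [ I ] ⇒ [ 1 ]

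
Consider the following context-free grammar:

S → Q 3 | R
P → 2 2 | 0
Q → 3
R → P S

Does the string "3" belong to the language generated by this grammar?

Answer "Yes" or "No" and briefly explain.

No - no valid derivation exists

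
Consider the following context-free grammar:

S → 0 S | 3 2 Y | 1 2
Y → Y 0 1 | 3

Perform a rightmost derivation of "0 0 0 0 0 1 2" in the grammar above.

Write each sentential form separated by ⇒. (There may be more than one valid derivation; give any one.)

S ⇒ 0 S ⇒ 0 0 S ⇒ 0 0 0 S ⇒ 0 0 0 0 S ⇒ 0 0 0 0 0 S ⇒ 0 0 0 0 0 1 2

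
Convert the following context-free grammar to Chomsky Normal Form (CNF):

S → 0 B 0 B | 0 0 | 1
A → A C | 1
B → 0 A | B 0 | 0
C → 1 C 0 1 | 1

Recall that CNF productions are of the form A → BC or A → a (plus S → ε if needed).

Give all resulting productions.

T0 → 0; S → 1; A → 1; B → 0; T1 → 1; C → 1; S → T0 X0; X0 → B X1; X1 → T0 B; S → T0 T0; A → A C; B → T0 A; B → B T0; C → T1 X2; X2 → C X3; X3 → T0 T1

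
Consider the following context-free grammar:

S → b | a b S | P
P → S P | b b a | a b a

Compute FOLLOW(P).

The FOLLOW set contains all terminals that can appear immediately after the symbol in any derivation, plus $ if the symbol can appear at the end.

We compute FOLLOW(P) using the standard algorithm.
FOLLOW(S) starts with {$}.
FIRST(P) = {a, b}
FIRST(S) = {a, b}
FOLLOW(P) = {$, a, b}
FOLLOW(S) = {$, a, b}
Therefore, FOLLOW(P) = {$, a, b}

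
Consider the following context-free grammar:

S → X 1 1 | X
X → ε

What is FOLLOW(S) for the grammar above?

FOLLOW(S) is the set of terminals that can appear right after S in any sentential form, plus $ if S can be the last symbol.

We compute FOLLOW(S) using the standard algorithm.
FOLLOW(S) starts with {$}.
FIRST(S) = {1, ε}
FIRST(X) = {ε}
FOLLOW(S) = {$}
FOLLOW(X) = {$, 1}
Therefore, FOLLOW(S) = {$}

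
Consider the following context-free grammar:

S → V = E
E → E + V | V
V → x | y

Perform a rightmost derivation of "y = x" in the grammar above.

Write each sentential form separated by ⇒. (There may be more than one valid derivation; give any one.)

S ⇒ V = E ⇒ V = V ⇒ V = x ⇒ y = x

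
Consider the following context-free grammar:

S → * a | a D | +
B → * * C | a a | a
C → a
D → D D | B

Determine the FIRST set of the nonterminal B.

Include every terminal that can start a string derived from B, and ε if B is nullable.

We compute FIRST(B) using the standard algorithm.
FIRST(B) = {*, a}
FIRST(C) = {a}
FIRST(D) = {*, a}
FIRST(S) = {*, +, a}
Therefore, FIRST(B) = {*, a}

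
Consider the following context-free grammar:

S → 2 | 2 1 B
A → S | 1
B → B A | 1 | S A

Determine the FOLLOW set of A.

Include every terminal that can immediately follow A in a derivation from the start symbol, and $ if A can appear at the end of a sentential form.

We compute FOLLOW(A) using the standard algorithm.
FOLLOW(S) starts with {$}.
FIRST(A) = {1, 2}
FIRST(B) = {1, 2}
FIRST(S) = {2}
FOLLOW(A) = {$, 1, 2}
FOLLOW(B) = {$, 1, 2}
FOLLOW(S) = {$, 1, 2}
Therefore, FOLLOW(A) = {$, 1, 2}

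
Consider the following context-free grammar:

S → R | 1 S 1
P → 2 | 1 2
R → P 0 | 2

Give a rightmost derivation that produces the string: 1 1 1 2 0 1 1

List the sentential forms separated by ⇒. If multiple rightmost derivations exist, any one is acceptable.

S ⇒ 1 S 1 ⇒ 1 1 S 1 1 ⇒ 1 1 R 1 1 ⇒ 1 1 P 0 1 1 ⇒ 1 1 1 2 0 1 1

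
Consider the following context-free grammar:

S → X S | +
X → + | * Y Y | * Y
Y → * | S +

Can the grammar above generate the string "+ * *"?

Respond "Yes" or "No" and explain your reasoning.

No - no valid derivation exists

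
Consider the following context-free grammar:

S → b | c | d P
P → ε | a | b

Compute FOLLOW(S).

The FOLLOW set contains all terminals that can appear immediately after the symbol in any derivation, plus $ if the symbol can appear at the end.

We compute FOLLOW(S) using the standard algorithm.
FOLLOW(S) starts with {$}.
FIRST(P) = {a, b, ε}
FIRST(S) = {b, c, d}
FOLLOW(P) = {$}
FOLLOW(S) = {$}
Therefore, FOLLOW(S) = {$}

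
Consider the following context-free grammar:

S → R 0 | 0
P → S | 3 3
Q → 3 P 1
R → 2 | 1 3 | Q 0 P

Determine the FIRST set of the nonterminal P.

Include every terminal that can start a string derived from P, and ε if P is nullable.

We compute FIRST(P) using the standard algorithm.
FIRST(P) = {0, 1, 2, 3}
FIRST(Q) = {3}
FIRST(R) = {1, 2, 3}
FIRST(S) = {0, 1, 2, 3}
Therefore, FIRST(P) = {0, 1, 2, 3}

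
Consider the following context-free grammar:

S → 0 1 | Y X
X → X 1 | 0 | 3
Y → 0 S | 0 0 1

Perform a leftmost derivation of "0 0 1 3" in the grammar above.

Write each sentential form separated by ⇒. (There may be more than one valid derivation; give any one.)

S ⇒ Y X ⇒ 0 S X ⇒ 0 0 1 X ⇒ 0 0 1 3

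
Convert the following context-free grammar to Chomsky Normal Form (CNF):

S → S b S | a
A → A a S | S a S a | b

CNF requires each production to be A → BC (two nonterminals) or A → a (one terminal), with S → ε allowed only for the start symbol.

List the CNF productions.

TB → b; S → a; TA → a; A → b; S → S X0; X0 → TB S; A → A X1; X1 → TA S; A → S X2; X2 → TA X3; X3 → S TA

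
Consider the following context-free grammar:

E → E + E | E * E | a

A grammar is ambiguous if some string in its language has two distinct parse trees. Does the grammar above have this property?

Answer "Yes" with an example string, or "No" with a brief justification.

Yes - the string 'a + a * a' has two distinct parse trees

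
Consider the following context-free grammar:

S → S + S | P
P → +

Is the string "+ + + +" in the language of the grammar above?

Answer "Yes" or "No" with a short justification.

No - no valid derivation exists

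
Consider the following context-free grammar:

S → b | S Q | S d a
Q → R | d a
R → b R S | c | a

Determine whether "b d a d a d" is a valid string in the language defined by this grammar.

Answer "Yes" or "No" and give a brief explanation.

No - no valid derivation exists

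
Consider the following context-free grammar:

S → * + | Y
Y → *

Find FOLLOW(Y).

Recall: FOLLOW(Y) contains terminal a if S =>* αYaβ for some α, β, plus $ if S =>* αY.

We compute FOLLOW(Y) using the standard algorithm.
FOLLOW(S) starts with {$}.
FIRST(S) = {*}
FIRST(Y) = {*}
FOLLOW(S) = {$}
FOLLOW(Y) = {$}
Therefore, FOLLOW(Y) = {$}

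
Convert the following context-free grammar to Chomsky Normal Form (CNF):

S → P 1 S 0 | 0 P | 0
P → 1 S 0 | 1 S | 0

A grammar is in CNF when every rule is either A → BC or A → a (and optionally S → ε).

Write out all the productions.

T1 → 1; T0 → 0; S → 0; P → 0; S → P X0; X0 → T1 X1; X1 → S T0; S → T0 P; P → T1 X2; X2 → S T0; P → T1 S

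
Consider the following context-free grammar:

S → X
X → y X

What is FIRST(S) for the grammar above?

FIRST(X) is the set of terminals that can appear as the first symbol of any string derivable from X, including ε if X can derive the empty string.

We compute FIRST(S) using the standard algorithm.
FIRST(S) = {y}
FIRST(X) = {y}
Therefore, FIRST(S) = {y}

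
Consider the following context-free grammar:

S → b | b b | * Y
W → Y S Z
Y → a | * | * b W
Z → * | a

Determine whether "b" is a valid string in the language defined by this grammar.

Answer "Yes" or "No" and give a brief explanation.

Yes - a valid derivation exists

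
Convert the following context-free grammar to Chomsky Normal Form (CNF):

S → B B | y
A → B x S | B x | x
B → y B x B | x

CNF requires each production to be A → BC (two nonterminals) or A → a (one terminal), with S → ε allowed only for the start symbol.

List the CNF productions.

S → y; TX → x; A → x; TY → y; B → x; S → B B; A → B X0; X0 → TX S; A → B TX; B → TY X1; X1 → B X2; X2 → TX B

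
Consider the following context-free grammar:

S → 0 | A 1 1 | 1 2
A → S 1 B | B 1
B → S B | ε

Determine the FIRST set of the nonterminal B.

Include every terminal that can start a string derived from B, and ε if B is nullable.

We compute FIRST(B) using the standard algorithm.
FIRST(A) = {0, 1}
FIRST(B) = {0, 1, ε}
FIRST(S) = {0, 1}
Therefore, FIRST(B) = {0, 1, ε}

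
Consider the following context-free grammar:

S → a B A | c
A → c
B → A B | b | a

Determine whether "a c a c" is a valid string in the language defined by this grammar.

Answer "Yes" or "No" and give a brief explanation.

Yes - a valid derivation exists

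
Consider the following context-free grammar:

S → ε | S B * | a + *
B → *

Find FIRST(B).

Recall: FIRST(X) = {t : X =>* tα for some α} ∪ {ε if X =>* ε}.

We compute FIRST(B) using the standard algorithm.
FIRST(B) = {*}
FIRST(S) = {*, a, ε}
Therefore, FIRST(B) = {*}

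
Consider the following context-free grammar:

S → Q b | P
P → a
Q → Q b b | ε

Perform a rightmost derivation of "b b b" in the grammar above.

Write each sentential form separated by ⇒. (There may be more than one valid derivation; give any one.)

S ⇒ Q b ⇒ Q b b b ⇒ b b b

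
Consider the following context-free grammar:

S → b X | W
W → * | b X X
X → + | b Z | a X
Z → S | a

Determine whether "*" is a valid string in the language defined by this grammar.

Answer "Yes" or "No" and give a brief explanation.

Yes - a valid derivation exists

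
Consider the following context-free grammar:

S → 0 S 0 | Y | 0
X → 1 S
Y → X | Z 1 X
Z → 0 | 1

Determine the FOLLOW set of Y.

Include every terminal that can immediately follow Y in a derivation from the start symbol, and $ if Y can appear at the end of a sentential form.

We compute FOLLOW(Y) using the standard algorithm.
FOLLOW(S) starts with {$}.
FIRST(S) = {0, 1}
FIRST(X) = {1}
FIRST(Y) = {0, 1}
FIRST(Z) = {0, 1}
FOLLOW(S) = {$, 0}
FOLLOW(X) = {$, 0}
FOLLOW(Y) = {$, 0}
FOLLOW(Z) = {1}
Therefore, FOLLOW(Y) = {$, 0}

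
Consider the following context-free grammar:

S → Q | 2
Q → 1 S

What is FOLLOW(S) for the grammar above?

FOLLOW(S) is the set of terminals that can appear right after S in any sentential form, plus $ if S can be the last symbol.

We compute FOLLOW(S) using the standard algorithm.
FOLLOW(S) starts with {$}.
FIRST(Q) = {1}
FIRST(S) = {1, 2}
FOLLOW(Q) = {$}
FOLLOW(S) = {$}
Therefore, FOLLOW(S) = {$}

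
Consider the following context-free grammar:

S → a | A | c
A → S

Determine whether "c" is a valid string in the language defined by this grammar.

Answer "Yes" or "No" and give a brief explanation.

Yes - a valid derivation exists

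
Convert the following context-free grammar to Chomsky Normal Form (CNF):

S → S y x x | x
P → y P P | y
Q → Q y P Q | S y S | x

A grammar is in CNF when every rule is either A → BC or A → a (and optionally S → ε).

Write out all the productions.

TY → y; TX → x; S → x; P → y; Q → x; S → S X0; X0 → TY X1; X1 → TX TX; P → TY X2; X2 → P P; Q → Q X3; X3 → TY X4; X4 → P Q; Q → S X5; X5 → TY S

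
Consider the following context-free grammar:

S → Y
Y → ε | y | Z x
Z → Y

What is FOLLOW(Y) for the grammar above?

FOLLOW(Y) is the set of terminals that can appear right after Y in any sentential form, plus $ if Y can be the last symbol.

We compute FOLLOW(Y) using the standard algorithm.
FOLLOW(S) starts with {$}.
FIRST(S) = {x, y, ε}
FIRST(Y) = {x, y, ε}
FIRST(Z) = {x, y, ε}
FOLLOW(S) = {$}
FOLLOW(Y) = {$, x}
FOLLOW(Z) = {x}
Therefore, FOLLOW(Y) = {$, x}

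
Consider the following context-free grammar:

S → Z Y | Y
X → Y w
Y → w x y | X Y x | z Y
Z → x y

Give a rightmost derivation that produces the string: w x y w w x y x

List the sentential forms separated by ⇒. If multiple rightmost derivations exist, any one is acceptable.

S ⇒ Y ⇒ X Y x ⇒ X w x y x ⇒ Y w w x y x ⇒ w x y w w x y x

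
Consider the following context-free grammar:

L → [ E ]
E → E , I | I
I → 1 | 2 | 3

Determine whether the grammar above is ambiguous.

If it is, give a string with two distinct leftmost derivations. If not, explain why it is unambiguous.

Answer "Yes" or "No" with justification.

No - the grammar is unambiguous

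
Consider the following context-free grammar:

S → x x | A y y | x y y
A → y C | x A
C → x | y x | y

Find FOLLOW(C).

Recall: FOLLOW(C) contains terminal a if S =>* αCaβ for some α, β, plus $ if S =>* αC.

We compute FOLLOW(C) using the standard algorithm.
FOLLOW(S) starts with {$}.
FIRST(A) = {x, y}
FIRST(C) = {x, y}
FIRST(S) = {x, y}
FOLLOW(A) = {y}
FOLLOW(C) = {y}
FOLLOW(S) = {$}
Therefore, FOLLOW(C) = {y}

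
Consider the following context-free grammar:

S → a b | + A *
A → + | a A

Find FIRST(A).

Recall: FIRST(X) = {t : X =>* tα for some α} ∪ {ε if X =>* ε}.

We compute FIRST(A) using the standard algorithm.
FIRST(A) = {+, a}
FIRST(S) = {+, a}
Therefore, FIRST(A) = {+, a}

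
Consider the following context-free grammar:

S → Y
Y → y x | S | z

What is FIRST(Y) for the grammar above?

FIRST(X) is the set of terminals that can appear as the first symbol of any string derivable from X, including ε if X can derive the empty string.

We compute FIRST(Y) using the standard algorithm.
FIRST(S) = {y, z}
FIRST(Y) = {y, z}
Therefore, FIRST(Y) = {y, z}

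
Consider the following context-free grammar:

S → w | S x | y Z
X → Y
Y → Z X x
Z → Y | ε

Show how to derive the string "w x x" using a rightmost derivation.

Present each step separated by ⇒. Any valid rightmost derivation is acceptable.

S ⇒ S x ⇒ S x x ⇒ w x x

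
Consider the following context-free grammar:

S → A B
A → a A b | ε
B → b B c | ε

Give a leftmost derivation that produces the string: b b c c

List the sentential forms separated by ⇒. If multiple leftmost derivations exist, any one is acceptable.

S ⇒ A B ⇒ B ⇒ b B c ⇒ b b B c c ⇒ b b c c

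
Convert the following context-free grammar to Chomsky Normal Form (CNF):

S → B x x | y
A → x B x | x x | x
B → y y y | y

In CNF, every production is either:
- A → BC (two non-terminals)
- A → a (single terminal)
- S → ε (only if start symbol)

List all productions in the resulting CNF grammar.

TX → x; S → y; A → x; TY → y; B → y; S → B X0; X0 → TX TX; A → TX X1; X1 → B TX; A → TX TX; B → TY X2; X2 → TY TY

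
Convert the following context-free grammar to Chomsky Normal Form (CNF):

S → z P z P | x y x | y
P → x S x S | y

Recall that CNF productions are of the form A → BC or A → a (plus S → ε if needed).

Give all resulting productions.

TZ → z; TX → x; TY → y; S → y; P → y; S → TZ X0; X0 → P X1; X1 → TZ P; S → TX X2; X2 → TY TX; P → TX X3; X3 → S X4; X4 → TX S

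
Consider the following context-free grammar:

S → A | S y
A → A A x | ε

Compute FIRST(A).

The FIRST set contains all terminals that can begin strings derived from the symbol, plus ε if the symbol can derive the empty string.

We compute FIRST(A) using the standard algorithm.
FIRST(A) = {x, ε}
FIRST(S) = {x, y, ε}
Therefore, FIRST(A) = {x, ε}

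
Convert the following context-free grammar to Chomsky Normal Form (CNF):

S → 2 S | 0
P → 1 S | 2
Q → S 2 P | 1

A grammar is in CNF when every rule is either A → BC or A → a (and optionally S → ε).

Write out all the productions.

T2 → 2; S → 0; T1 → 1; P → 2; Q → 1; S → T2 S; P → T1 S; Q → S X0; X0 → T2 P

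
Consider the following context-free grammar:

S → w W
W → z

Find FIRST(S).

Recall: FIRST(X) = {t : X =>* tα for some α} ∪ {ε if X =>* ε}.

We compute FIRST(S) using the standard algorithm.
FIRST(S) = {w}
FIRST(W) = {z}
Therefore, FIRST(S) = {w}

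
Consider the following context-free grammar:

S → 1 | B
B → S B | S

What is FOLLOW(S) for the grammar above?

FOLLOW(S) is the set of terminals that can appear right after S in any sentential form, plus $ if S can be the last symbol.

We compute FOLLOW(S) using the standard algorithm.
FOLLOW(S) starts with {$}.
FIRST(B) = {1}
FIRST(S) = {1}
FOLLOW(B) = {$, 1}
FOLLOW(S) = {$, 1}
Therefore, FOLLOW(S) = {$, 1}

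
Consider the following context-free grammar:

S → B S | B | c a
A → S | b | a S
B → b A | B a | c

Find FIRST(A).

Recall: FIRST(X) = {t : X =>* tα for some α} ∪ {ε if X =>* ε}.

We compute FIRST(A) using the standard algorithm.
FIRST(A) = {a, b, c}
FIRST(B) = {b, c}
FIRST(S) = {b, c}
Therefore, FIRST(A) = {a, b, c}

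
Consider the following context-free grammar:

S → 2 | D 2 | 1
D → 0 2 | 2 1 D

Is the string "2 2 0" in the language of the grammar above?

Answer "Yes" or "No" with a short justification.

No - no valid derivation exists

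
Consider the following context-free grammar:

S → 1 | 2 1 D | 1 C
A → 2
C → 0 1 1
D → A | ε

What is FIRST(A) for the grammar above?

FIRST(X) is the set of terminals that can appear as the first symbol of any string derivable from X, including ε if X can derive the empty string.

We compute FIRST(A) using the standard algorithm.
FIRST(A) = {2}
FIRST(C) = {0}
FIRST(D) = {2, ε}
FIRST(S) = {1, 2}
Therefore, FIRST(A) = {2}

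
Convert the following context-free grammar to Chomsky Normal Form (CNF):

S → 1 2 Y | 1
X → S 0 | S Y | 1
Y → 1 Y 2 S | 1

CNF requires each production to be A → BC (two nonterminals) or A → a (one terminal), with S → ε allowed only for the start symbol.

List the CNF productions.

T1 → 1; T2 → 2; S → 1; T0 → 0; X → 1; Y → 1; S → T1 X0; X0 → T2 Y; X → S T0; X → S Y; Y → T1 X1; X1 → Y X2; X2 → T2 S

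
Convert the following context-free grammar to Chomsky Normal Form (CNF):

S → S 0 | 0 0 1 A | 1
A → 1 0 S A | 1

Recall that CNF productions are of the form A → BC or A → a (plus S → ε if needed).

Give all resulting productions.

T0 → 0; T1 → 1; S → 1; A → 1; S → S T0; S → T0 X0; X0 → T0 X1; X1 → T1 A; A → T1 X2; X2 → T0 X3; X3 → S A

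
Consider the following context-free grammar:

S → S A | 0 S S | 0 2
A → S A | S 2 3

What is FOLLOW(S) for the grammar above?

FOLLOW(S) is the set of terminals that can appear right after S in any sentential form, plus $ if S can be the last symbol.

We compute FOLLOW(S) using the standard algorithm.
FOLLOW(S) starts with {$}.
FIRST(A) = {0}
FIRST(S) = {0}
FOLLOW(A) = {$, 0, 2}
FOLLOW(S) = {$, 0, 2}
Therefore, FOLLOW(S) = {$, 0, 2}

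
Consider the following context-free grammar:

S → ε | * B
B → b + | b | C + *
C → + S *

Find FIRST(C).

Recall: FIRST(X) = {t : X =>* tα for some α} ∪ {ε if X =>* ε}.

We compute FIRST(C) using the standard algorithm.
FIRST(B) = {+, b}
FIRST(C) = {+}
FIRST(S) = {*, ε}
Therefore, FIRST(C) = {+}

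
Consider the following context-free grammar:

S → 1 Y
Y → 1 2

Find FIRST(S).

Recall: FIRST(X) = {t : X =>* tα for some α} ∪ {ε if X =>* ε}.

We compute FIRST(S) using the standard algorithm.
FIRST(S) = {1}
FIRST(Y) = {1}
Therefore, FIRST(S) = {1}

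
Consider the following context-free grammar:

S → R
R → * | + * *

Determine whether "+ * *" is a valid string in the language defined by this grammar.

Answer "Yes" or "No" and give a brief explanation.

Yes - a valid derivation exists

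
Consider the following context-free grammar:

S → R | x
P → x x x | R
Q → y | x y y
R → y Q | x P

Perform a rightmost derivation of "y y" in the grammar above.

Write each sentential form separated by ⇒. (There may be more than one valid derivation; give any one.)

S ⇒ R ⇒ y Q ⇒ y y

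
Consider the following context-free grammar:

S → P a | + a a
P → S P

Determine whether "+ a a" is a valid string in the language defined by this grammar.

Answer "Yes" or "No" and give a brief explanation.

Yes - a valid derivation exists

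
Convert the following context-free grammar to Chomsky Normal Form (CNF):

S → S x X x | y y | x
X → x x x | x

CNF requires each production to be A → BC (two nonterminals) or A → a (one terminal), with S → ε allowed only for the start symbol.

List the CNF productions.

TX → x; TY → y; S → x; X → x; S → S X0; X0 → TX X1; X1 → X TX; S → TY TY; X → TX X2; X2 → TX TX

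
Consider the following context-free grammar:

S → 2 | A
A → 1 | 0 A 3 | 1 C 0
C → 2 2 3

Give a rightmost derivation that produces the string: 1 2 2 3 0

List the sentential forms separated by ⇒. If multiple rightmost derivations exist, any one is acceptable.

S ⇒ A ⇒ 1 C 0 ⇒ 1 2 2 3 0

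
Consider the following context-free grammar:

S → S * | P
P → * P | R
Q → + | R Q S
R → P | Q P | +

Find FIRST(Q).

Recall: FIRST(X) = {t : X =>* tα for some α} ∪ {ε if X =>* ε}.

We compute FIRST(Q) using the standard algorithm.
FIRST(P) = {*, +}
FIRST(Q) = {*, +}
FIRST(R) = {*, +}
FIRST(S) = {*, +}
Therefore, FIRST(Q) = {*, +}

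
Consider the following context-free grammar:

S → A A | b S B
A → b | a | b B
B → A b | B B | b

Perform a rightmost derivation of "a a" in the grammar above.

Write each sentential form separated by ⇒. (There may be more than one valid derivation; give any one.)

S ⇒ A A ⇒ A a ⇒ a a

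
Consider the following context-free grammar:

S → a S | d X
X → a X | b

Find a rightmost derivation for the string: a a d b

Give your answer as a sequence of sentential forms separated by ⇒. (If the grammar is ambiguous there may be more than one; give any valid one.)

S ⇒ a S ⇒ a a S ⇒ a a d X ⇒ a a d b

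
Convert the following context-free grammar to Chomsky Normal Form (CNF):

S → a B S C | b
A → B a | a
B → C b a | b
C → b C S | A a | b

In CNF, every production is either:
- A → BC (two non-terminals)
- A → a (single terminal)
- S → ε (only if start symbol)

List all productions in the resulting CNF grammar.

TA → a; S → b; A → a; TB → b; B → b; C → b; S → TA X0; X0 → B X1; X1 → S C; A → B TA; B → C X2; X2 → TB TA; C → TB X3; X3 → C S; C → A TA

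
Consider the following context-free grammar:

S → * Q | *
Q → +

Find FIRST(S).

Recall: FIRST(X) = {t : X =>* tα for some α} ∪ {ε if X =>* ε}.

We compute FIRST(S) using the standard algorithm.
FIRST(Q) = {+}
FIRST(S) = {*}
Therefore, FIRST(S) = {*}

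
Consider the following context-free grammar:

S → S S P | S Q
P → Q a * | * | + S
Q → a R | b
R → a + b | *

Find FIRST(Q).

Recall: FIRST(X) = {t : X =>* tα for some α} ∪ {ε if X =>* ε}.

We compute FIRST(Q) using the standard algorithm.
FIRST(P) = {*, +, a, b}
FIRST(Q) = {a, b}
FIRST(R) = {*, a}
FIRST(S) = {}
Therefore, FIRST(Q) = {a, b}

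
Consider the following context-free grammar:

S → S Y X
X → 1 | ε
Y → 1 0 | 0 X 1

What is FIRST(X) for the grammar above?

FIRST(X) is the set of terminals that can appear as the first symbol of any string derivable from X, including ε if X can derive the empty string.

We compute FIRST(X) using the standard algorithm.
FIRST(S) = {}
FIRST(X) = {1, ε}
FIRST(Y) = {0, 1}
Therefore, FIRST(X) = {1, ε}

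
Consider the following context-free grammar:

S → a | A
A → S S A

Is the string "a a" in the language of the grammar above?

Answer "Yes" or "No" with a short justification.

No - no valid derivation exists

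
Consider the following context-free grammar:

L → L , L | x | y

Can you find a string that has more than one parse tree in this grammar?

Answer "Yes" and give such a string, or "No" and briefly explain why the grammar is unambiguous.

Yes - the string 'y , y , x , x , x' has two distinct parse trees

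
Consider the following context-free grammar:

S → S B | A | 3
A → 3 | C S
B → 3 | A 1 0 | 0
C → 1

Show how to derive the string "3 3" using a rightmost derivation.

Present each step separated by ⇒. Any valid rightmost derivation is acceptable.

S ⇒ S B ⇒ S 3 ⇒ 3 3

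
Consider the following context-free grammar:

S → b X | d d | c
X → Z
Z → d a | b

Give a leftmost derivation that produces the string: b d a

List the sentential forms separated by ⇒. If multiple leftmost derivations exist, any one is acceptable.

S ⇒ b X ⇒ b Z ⇒ b d a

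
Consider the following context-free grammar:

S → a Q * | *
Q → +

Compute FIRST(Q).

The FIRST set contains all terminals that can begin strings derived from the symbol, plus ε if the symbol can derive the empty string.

We compute FIRST(Q) using the standard algorithm.
FIRST(Q) = {+}
FIRST(S) = {*, a}
Therefore, FIRST(Q) = {+}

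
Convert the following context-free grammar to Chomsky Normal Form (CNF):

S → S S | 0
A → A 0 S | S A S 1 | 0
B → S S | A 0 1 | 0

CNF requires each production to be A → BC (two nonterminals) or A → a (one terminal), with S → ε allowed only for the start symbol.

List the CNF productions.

S → 0; T0 → 0; T1 → 1; A → 0; B → 0; S → S S; A → A X0; X0 → T0 S; A → S X1; X1 → A X2; X2 → S T1; B → S S; B → A X3; X3 → T0 T1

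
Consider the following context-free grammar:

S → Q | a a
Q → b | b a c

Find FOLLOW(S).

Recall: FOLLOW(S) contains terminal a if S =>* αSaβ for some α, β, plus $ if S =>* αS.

We compute FOLLOW(S) using the standard algorithm.
FOLLOW(S) starts with {$}.
FIRST(Q) = {b}
FIRST(S) = {a, b}
FOLLOW(Q) = {$}
FOLLOW(S) = {$}
Therefore, FOLLOW(S) = {$}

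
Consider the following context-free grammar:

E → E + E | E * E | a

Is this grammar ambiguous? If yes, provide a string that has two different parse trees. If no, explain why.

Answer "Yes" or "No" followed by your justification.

Yes - the string 'a + a * a + a' has two distinct leftmost derivations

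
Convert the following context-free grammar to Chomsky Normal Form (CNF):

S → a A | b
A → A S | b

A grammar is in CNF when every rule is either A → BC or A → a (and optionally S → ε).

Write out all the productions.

TA → a; S → b; A → b; S → TA A; A → A S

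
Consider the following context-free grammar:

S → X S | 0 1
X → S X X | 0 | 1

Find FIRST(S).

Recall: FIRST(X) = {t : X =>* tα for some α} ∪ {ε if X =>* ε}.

We compute FIRST(S) using the standard algorithm.
FIRST(S) = {0, 1}
FIRST(X) = {0, 1}
Therefore, FIRST(S) = {0, 1}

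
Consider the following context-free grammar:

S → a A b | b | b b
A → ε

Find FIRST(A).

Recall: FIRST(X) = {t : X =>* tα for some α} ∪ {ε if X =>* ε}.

We compute FIRST(A) using the standard algorithm.
FIRST(A) = {ε}
FIRST(S) = {a, b}
Therefore, FIRST(A) = {ε}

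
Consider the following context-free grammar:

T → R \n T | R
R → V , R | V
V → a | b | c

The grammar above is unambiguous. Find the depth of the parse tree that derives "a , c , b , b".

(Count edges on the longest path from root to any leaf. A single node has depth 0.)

6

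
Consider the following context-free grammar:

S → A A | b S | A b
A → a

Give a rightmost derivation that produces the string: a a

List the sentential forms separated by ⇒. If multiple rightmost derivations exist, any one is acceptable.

S ⇒ A A ⇒ A a ⇒ a a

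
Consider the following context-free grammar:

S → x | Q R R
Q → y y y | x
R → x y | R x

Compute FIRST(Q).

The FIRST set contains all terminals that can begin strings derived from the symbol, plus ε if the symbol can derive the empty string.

We compute FIRST(Q) using the standard algorithm.
FIRST(Q) = {x, y}
FIRST(R) = {x}
FIRST(S) = {x, y}
Therefore, FIRST(Q) = {x, y}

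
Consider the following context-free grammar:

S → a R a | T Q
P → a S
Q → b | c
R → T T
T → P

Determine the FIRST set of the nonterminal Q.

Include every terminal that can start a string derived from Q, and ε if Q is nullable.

We compute FIRST(Q) using the standard algorithm.
FIRST(P) = {a}
FIRST(Q) = {b, c}
FIRST(R) = {a}
FIRST(S) = {a}
FIRST(T) = {a}
Therefore, FIRST(Q) = {b, c}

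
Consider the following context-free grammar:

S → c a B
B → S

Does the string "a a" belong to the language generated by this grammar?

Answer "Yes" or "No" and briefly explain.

No - no valid derivation exists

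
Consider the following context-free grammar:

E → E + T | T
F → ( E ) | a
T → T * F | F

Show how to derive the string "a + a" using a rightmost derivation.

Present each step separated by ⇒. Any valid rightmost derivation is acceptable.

E ⇒ E + T ⇒ E + F ⇒ E + a ⇒ T + a ⇒ F + a ⇒ a + a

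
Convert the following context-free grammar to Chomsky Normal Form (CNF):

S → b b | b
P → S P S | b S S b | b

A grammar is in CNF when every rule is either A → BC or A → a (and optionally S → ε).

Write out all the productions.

TB → b; S → b; P → b; S → TB TB; P → S X0; X0 → P S; P → TB X1; X1 → S X2; X2 → S TB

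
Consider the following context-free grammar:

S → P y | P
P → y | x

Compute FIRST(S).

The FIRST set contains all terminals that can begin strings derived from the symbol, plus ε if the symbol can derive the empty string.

We compute FIRST(S) using the standard algorithm.
FIRST(P) = {x, y}
FIRST(S) = {x, y}
Therefore, FIRST(S) = {x, y}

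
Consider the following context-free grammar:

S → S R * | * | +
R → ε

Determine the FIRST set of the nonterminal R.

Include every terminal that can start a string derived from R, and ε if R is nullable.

We compute FIRST(R) using the standard algorithm.
FIRST(R) = {ε}
FIRST(S) = {*, +}
Therefore, FIRST(R) = {ε}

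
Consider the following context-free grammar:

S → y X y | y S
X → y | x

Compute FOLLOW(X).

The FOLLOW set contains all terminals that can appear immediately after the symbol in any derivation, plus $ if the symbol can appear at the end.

We compute FOLLOW(X) using the standard algorithm.
FOLLOW(S) starts with {$}.
FIRST(S) = {y}
FIRST(X) = {x, y}
FOLLOW(S) = {$}
FOLLOW(X) = {y}
Therefore, FOLLOW(X) = {y}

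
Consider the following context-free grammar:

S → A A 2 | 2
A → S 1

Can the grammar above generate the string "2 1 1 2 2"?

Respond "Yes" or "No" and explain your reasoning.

No - no valid derivation exists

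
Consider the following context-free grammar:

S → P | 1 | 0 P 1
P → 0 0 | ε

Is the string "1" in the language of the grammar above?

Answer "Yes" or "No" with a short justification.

Yes - a valid derivation exists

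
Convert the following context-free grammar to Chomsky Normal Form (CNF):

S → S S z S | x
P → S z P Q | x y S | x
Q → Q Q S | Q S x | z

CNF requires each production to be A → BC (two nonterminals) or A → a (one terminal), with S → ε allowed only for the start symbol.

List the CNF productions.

TZ → z; S → x; TX → x; TY → y; P → x; Q → z; S → S X0; X0 → S X1; X1 → TZ S; P → S X2; X2 → TZ X3; X3 → P Q; P → TX X4; X4 → TY S; Q → Q X5; X5 → Q S; Q → Q X6; X6 → S TX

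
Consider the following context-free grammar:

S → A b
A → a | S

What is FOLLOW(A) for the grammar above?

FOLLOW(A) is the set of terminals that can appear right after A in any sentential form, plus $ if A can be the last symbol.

We compute FOLLOW(A) using the standard algorithm.
FOLLOW(S) starts with {$}.
FIRST(A) = {a}
FIRST(S) = {a}
FOLLOW(A) = {b}
FOLLOW(S) = {$, b}
Therefore, FOLLOW(A) = {b}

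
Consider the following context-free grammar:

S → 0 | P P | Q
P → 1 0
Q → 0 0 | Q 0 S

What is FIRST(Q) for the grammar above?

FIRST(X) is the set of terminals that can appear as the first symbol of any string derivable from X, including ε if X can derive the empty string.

We compute FIRST(Q) using the standard algorithm.
FIRST(P) = {1}
FIRST(Q) = {0}
FIRST(S) = {0, 1}
Therefore, FIRST(Q) = {0}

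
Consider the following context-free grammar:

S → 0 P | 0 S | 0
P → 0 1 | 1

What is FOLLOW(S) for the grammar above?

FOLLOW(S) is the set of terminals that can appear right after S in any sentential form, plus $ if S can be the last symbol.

We compute FOLLOW(S) using the standard algorithm.
FOLLOW(S) starts with {$}.
FIRST(P) = {0, 1}
FIRST(S) = {0}
FOLLOW(P) = {$}
FOLLOW(S) = {$}
Therefore, FOLLOW(S) = {$}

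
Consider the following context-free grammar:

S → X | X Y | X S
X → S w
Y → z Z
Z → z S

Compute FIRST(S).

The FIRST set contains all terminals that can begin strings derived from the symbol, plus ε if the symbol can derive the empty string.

We compute FIRST(S) using the standard algorithm.
FIRST(S) = {}
FIRST(X) = {}
FIRST(Y) = {z}
FIRST(Z) = {z}
Therefore, FIRST(S) = {}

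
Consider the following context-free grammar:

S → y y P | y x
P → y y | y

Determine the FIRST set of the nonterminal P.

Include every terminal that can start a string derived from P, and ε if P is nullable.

We compute FIRST(P) using the standard algorithm.
FIRST(P) = {y}
FIRST(S) = {y}
Therefore, FIRST(P) = {y}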